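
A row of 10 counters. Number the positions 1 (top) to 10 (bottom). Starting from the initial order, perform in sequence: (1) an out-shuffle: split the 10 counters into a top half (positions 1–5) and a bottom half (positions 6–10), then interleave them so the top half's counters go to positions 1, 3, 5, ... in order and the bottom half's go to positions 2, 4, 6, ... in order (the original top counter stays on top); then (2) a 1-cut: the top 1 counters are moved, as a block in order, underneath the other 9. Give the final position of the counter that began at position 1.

Track the counter from position 1 forward through each operation:
  after op 1 (out-shuffle): 1 → 1
  after op 2 (cut 1): 1 → 10

10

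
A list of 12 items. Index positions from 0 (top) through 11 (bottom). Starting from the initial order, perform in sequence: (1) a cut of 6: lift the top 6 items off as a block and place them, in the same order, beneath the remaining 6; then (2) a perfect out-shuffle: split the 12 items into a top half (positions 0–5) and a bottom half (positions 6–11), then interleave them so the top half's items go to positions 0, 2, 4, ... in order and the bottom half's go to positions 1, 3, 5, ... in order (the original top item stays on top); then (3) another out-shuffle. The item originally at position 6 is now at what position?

0

Track the item from position 6 forward through each operation:
  after op 1 (cut 6): 6 → 0
  after op 2 (out-shuffle): 0 → 0
  after op 3 (out-shuffle): 0 → 0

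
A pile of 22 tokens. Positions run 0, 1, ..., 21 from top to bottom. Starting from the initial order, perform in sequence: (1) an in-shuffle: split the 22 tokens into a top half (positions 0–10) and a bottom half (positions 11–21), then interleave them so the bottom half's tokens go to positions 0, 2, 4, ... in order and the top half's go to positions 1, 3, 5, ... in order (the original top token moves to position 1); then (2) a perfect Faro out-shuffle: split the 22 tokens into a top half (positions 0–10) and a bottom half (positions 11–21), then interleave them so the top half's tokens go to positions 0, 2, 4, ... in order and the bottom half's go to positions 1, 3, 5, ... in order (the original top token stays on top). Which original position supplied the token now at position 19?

21

Undo the operations in reverse order, starting from position 19:
  undo op 2 (out-shuffle, from bottom half): 19 ← 20
  undo op 1 (in-shuffle, from bottom half): 20 ← 21
So the token at position 19 came from original position 21.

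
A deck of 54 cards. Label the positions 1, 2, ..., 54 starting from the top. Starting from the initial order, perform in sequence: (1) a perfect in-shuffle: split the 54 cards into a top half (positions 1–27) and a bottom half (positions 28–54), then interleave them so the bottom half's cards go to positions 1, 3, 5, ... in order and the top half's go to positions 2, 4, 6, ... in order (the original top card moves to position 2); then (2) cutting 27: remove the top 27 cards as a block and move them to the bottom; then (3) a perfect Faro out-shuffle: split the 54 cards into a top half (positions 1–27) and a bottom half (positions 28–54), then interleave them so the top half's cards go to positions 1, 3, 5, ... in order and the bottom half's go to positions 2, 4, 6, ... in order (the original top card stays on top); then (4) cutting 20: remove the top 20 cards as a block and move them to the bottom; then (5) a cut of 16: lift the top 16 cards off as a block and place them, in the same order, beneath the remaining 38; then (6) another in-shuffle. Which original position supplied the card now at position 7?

Undo the operations in reverse order, starting from position 7:
  undo op 6 (in-shuffle, from bottom half): 7 ← 31
  undo op 5 (cut 16): 31 ← 47
  undo op 4 (cut 20): 47 ← 13
  undo op 3 (out-shuffle, from top half): 13 ← 7
  undo op 2 (cut 27): 7 ← 34
  undo op 1 (in-shuffle, from top half): 34 ← 17
So the card at position 7 came from original position 17.

17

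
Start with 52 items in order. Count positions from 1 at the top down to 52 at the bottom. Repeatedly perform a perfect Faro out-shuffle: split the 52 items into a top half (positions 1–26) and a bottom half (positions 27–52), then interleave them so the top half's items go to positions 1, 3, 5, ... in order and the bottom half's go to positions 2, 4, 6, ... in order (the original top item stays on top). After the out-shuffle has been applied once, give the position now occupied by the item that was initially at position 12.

Track the item's position through each out-shuffle:
12 → 23

23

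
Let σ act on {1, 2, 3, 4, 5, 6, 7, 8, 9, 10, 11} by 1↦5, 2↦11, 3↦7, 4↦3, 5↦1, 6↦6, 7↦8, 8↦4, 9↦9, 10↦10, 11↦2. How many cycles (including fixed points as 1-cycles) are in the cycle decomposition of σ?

6

Cycle decomposition: (1 5) (2 11) (3 7 8 4) (6) (9) (10).
6 cycles.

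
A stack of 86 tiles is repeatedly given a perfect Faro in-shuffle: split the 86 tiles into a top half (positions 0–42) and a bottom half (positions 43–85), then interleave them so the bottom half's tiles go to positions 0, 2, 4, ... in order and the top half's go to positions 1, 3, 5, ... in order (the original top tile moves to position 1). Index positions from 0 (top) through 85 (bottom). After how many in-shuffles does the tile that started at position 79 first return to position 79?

Follow position 79 under repeated in-shuffles:
79 → 72 → 58 → 30 → 61 → 36 → 73 → 60 → ... → 79 (length 28)
It first returns after 28 in-shuffles.

28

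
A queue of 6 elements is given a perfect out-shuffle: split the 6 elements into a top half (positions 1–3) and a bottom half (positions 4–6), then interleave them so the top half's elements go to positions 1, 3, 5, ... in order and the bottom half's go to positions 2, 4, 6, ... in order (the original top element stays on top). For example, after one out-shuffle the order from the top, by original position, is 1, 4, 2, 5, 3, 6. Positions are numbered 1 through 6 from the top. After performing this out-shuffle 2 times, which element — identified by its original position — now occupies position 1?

1

Work backwards from position 1, undoing one out-shuffle at a time:
1 ← 1 ← 1
So the element now at position 1 started at position 1.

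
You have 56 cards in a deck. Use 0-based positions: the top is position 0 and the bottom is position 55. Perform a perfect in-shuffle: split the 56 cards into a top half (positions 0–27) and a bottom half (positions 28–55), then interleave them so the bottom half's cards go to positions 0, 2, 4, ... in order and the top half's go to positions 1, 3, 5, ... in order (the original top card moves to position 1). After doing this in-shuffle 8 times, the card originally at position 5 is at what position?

53

Track the card's position through each in-shuffle:
5 → 11 → 23 → 47 → 38 → 20 → 41 → 26 → 53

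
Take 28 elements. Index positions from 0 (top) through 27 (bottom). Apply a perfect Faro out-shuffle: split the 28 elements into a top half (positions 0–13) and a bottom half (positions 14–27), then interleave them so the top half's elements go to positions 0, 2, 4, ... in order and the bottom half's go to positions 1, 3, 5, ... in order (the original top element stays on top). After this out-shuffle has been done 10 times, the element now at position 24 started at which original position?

15

Work backwards from position 24, undoing one out-shuffle at a time:
24 ← 12 ← 6 ← 3 ← 15 ← 21 ← 24 ← 12 ← 6 ← 3 ← 15
So the element now at position 24 started at position 15.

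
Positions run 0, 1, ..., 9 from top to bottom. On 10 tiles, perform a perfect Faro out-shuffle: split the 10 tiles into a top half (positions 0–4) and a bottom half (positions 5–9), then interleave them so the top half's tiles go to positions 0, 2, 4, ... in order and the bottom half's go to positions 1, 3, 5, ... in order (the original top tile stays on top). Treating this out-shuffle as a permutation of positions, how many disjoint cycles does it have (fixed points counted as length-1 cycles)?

4

Trace each unvisited position around until it returns:
(0) (1 2 4 8 7 5) (3 6) (9)
4 cycles in total.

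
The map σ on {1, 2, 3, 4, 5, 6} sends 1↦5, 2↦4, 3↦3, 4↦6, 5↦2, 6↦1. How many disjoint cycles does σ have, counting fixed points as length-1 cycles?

Cycle decomposition: (1 5 2 4 6) (3).
2 cycles.

2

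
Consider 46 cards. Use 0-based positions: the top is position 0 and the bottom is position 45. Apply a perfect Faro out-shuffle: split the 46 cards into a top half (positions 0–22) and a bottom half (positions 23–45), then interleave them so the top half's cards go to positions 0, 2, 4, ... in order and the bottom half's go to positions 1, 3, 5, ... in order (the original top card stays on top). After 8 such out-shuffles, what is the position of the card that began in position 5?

20

Track the card's position through each out-shuffle:
5 → 10 → 20 → 40 → 35 → 25 → 5 → 10 → 20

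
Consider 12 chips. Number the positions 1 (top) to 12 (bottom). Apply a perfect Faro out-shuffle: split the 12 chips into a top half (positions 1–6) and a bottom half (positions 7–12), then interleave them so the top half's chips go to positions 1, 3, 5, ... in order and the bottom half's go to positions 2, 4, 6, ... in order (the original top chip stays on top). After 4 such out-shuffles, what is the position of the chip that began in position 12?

Position 12 is a fixed point of every out-shuffle, so the chip never moves.

12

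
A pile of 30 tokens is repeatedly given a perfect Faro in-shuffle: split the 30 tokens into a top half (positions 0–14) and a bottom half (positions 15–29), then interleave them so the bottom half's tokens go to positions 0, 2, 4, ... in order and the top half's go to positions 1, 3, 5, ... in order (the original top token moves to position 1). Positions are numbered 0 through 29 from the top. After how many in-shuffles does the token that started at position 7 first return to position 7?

Follow position 7 under repeated in-shuffles:
7 → 15 → 0 → 1 → 3 → 7
It first returns after 5 in-shuffles.

5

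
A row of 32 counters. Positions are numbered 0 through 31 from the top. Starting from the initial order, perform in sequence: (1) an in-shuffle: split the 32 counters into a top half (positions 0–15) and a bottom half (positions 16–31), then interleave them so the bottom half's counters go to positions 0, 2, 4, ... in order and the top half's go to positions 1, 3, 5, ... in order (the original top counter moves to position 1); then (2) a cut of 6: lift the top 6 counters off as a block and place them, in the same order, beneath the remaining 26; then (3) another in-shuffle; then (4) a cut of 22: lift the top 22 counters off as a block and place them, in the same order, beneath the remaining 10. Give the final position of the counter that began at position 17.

2

Track the counter from position 17 forward through each operation:
  after op 1 (in-shuffle): 17 → 2
  after op 2 (cut 6): 2 → 28
  after op 3 (in-shuffle): 28 → 24
  after op 4 (cut 22): 24 → 2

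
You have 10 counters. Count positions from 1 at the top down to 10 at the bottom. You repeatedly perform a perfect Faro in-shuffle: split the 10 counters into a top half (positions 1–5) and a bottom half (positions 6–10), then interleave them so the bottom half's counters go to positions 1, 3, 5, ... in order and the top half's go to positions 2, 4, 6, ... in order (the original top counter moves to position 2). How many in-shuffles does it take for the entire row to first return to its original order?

10

The in-shuffle permutes the 10 positions with cycle lengths [10].
Every counter is home exactly when every cycle has completed a whole number of laps, i.e. after lcm(10) = 10 in-shuffles.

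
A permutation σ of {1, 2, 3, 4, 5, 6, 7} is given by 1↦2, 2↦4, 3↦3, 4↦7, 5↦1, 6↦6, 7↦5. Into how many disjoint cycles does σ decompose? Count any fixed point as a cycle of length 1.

3

Cycle decomposition: (1 2 4 7 5) (3) (6).
3 cycles.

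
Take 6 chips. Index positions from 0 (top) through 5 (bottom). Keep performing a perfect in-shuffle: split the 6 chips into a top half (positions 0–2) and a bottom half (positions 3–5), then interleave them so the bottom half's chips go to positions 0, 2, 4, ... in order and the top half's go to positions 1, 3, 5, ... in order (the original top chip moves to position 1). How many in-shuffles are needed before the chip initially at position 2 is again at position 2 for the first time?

3

Follow position 2 under repeated in-shuffles:
2 → 5 → 4 → 2
It first returns after 3 in-shuffles.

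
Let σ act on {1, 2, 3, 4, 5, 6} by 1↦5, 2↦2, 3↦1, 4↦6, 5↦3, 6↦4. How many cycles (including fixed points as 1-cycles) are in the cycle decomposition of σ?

3

Cycle decomposition: (1 5 3) (2) (4 6).
3 cycles.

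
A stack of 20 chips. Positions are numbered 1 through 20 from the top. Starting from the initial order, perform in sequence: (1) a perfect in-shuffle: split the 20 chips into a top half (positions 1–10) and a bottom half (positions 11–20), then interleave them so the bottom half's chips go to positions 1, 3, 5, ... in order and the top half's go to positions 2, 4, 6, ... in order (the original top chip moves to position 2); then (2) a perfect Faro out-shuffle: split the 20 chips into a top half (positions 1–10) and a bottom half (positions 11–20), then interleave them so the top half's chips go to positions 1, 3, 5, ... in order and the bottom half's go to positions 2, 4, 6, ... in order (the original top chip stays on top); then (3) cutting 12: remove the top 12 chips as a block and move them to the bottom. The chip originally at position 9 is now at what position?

4

Track the chip from position 9 forward through each operation:
  after op 1 (in-shuffle): 9 → 18
  after op 2 (out-shuffle): 18 → 16
  after op 3 (cut 12): 16 → 4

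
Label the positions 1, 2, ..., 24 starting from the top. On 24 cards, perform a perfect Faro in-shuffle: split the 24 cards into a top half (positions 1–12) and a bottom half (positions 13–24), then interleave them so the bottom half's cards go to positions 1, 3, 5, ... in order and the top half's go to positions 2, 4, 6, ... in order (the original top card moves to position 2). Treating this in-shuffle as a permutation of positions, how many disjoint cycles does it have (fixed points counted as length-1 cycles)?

2

Trace each unvisited position around until it returns:
(1 2 4 8 16 7 ... len 20) (5 10 20 15)
2 cycles in total.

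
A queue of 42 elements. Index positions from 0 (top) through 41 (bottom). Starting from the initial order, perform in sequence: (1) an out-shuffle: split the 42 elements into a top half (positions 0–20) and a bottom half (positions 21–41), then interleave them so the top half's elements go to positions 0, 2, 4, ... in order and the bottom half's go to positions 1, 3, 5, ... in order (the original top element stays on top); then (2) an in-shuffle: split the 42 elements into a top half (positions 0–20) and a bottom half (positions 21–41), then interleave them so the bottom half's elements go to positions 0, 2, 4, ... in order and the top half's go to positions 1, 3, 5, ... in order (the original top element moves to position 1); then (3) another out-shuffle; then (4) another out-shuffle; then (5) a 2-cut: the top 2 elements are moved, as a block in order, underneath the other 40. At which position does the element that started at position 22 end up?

26

Track the element from position 22 forward through each operation:
  after op 1 (out-shuffle): 22 → 3
  after op 2 (in-shuffle): 3 → 7
  after op 3 (out-shuffle): 7 → 14
  after op 4 (out-shuffle): 14 → 28
  after op 5 (cut 2): 28 → 26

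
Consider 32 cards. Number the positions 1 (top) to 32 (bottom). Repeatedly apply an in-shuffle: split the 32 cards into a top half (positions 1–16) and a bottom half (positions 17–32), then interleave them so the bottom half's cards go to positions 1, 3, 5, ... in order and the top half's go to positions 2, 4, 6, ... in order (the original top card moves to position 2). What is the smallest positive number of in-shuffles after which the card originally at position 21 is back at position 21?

10

Follow position 21 under repeated in-shuffles:
21 → 9 → 18 → 3 → 6 → 12 → 24 → 15 → 30 → 27 → 21
It first returns after 10 in-shuffles.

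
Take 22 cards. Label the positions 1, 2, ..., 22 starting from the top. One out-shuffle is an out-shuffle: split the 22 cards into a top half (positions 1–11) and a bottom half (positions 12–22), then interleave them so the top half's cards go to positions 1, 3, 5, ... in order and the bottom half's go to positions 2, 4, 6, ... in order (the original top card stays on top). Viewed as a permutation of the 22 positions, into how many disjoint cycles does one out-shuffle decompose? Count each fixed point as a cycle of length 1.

Trace each unvisited position around until it returns:
(1) (2 3 5 9 17 12) (4 7 13) (6 11 21 20 18 14) (8 15) (10 19 16) (22)
7 cycles in total.

7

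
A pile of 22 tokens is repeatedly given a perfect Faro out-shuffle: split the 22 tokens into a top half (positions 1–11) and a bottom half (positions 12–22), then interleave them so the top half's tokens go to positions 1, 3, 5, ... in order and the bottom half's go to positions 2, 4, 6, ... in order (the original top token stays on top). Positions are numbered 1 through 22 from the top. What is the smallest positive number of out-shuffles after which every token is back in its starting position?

The out-shuffle permutes the 22 positions with cycle lengths [1, 1, 2, 3, 3, 6, 6].
Every token is home exactly when every cycle has completed a whole number of laps, i.e. after lcm(1, 2, 3, 6) = 6 out-shuffles.

6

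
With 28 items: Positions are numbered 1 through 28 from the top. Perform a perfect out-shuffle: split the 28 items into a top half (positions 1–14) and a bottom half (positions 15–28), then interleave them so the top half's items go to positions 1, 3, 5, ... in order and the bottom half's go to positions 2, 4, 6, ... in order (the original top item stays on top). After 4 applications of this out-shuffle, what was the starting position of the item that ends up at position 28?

28

Work backwards from position 28, undoing one out-shuffle at a time:
28 ← 28 ← 28 ← 28 ← 28
So the item now at position 28 started at position 28.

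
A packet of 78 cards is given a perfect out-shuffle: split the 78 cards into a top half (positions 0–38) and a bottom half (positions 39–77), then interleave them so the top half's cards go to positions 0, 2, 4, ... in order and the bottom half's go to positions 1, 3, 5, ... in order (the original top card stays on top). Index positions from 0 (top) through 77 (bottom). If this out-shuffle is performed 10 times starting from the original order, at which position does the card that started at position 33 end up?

66

Track the card's position through each out-shuffle:
33 → 66 → 55 → 33 → 66 → 55 → 33 → 66 → 55 → 33 → 66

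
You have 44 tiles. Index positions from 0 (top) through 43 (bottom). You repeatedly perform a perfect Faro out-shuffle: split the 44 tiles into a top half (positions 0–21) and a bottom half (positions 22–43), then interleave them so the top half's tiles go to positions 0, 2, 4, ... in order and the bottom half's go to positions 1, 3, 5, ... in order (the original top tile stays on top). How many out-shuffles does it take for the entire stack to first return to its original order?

The out-shuffle permutes the 44 positions with cycle lengths [1, 1, 14, 14, 14].
Every tile is home exactly when every cycle has completed a whole number of laps, i.e. after lcm(1, 14) = 14 out-shuffles.

14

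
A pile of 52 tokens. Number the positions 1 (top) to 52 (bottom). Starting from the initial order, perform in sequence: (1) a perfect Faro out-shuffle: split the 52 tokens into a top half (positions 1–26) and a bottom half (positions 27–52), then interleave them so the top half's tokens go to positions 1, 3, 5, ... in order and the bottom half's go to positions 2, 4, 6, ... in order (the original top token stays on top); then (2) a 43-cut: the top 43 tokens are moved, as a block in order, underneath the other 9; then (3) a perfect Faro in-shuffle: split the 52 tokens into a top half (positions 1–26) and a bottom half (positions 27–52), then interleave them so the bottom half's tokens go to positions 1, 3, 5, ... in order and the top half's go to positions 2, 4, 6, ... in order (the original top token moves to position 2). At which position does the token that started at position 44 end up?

37

Track the token from position 44 forward through each operation:
  after op 1 (out-shuffle): 44 → 36
  after op 2 (cut 43): 36 → 45
  after op 3 (in-shuffle): 45 → 37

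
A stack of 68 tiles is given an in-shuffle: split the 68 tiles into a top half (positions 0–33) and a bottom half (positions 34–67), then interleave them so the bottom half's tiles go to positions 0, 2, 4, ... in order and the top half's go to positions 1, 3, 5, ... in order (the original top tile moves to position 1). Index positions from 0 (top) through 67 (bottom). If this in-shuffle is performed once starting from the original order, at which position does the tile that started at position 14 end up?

29

Track the tile's position through each in-shuffle:
14 → 29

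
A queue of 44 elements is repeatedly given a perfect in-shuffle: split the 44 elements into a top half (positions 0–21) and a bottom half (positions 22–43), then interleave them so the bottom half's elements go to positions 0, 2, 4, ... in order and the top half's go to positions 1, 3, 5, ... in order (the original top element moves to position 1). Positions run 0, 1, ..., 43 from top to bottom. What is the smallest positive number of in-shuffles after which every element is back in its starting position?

The in-shuffle permutes the 44 positions with cycle lengths [2, 4, 4, 4, 6, 12, 12].
Every element is home exactly when every cycle has completed a whole number of laps, i.e. after lcm(2, 4, 6, 12) = 12 in-shuffles.

12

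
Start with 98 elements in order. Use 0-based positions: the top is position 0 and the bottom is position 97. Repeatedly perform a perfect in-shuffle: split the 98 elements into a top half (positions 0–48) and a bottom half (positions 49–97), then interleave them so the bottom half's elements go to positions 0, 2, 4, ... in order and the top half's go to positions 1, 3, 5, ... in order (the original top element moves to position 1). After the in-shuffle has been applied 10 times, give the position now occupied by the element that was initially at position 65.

Track the element's position through each in-shuffle:
65 → 32 → 65 → 32 → 65 → 32 → 65 → 32 → 65 → 32 → 65

65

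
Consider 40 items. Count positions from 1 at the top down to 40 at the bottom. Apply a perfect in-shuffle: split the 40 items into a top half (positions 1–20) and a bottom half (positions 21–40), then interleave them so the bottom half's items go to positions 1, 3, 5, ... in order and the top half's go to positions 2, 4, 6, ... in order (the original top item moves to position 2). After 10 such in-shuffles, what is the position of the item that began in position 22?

Track the item's position through each in-shuffle:
22 → 3 → 6 → 12 → 24 → 7 → 14 → 28 → 15 → 30 → 19

19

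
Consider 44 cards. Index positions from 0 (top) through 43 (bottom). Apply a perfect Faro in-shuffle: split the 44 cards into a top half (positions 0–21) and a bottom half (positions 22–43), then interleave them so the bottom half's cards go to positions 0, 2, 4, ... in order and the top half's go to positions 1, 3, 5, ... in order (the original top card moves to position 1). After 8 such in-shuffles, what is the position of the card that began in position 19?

Track the card's position through each in-shuffle:
19 → 39 → 34 → 24 → 4 → 9 → 19 → 39 → 34

34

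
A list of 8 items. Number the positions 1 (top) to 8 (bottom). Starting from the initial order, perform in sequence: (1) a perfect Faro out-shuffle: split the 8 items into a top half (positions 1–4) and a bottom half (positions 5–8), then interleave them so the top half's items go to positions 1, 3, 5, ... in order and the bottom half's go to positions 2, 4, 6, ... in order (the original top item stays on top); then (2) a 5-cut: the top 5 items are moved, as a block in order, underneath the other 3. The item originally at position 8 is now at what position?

Track the item from position 8 forward through each operation:
  after op 1 (out-shuffle): 8 → 8
  after op 2 (cut 5): 8 → 3

3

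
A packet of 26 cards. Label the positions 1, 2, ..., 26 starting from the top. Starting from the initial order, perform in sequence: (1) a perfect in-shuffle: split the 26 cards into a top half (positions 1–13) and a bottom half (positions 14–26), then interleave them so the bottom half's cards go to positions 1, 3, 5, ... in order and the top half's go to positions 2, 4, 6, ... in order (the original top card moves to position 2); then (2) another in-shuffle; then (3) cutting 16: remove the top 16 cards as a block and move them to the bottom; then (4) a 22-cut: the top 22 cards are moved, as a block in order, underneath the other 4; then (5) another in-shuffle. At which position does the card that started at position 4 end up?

8

Track the card from position 4 forward through each operation:
  after op 1 (in-shuffle): 4 → 8
  after op 2 (in-shuffle): 8 → 16
  after op 3 (cut 16): 16 → 26
  after op 4 (cut 22): 26 → 4
  after op 5 (in-shuffle): 4 → 8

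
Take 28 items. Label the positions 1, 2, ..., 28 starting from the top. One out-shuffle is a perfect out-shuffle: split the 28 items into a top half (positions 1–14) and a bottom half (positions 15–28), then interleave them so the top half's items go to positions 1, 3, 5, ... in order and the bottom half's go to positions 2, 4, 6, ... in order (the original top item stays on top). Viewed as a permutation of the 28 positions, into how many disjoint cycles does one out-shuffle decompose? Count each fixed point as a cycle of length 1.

Trace each unvisited position around until it returns:
(1) (2 3 5 9 17 6 ... len 18) (4 7 13 25 22 16) (10 19) (28)
5 cycles in total.

5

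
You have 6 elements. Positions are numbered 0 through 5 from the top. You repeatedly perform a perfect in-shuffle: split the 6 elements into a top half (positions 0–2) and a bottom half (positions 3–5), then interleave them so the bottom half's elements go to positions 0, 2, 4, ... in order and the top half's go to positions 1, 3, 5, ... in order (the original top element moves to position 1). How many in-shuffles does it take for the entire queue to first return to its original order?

The in-shuffle permutes the 6 positions with cycle lengths [3, 3].
Every element is home exactly when every cycle has completed a whole number of laps, i.e. after lcm(3) = 3 in-shuffles.

3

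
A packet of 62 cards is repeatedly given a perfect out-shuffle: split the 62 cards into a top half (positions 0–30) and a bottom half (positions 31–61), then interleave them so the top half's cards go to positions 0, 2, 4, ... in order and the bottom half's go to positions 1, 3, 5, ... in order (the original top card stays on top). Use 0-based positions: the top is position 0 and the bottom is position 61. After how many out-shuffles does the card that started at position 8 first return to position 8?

60

Follow position 8 under repeated out-shuffles:
8 → 16 → 32 → 3 → 6 → 12 → 24 → 48 → ... → 8 (length 60)
It first returns after 60 out-shuffles.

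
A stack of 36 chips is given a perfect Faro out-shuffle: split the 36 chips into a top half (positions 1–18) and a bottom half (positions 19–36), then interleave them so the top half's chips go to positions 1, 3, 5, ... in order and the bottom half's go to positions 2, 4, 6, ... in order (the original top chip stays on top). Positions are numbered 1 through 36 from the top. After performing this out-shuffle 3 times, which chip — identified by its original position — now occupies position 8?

15

Work backwards from position 8, undoing one out-shuffle at a time:
8 ← 22 ← 29 ← 15
So the chip now at position 8 started at position 15.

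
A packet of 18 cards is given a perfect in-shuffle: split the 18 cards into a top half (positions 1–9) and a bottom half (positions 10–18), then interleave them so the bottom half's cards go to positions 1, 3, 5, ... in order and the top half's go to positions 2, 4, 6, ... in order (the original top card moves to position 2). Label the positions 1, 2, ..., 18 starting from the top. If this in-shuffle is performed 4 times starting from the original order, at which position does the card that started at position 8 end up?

14

Track the card's position through each in-shuffle:
8 → 16 → 13 → 7 → 14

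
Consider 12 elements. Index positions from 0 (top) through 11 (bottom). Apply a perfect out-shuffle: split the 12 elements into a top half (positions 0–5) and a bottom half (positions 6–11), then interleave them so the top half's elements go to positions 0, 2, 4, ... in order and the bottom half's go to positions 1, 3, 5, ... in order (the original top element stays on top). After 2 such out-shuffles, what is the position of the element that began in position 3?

1

Track the element's position through each out-shuffle:
3 → 6 → 1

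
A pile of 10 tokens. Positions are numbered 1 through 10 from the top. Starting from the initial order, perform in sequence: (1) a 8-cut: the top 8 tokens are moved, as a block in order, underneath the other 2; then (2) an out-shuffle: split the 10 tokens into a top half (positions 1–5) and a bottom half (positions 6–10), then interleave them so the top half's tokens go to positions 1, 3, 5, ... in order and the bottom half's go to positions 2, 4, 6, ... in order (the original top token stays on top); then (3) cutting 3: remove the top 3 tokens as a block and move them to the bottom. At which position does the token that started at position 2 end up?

4

Track the token from position 2 forward through each operation:
  after op 1 (cut 8): 2 → 4
  after op 2 (out-shuffle): 4 → 7
  after op 3 (cut 3): 7 → 4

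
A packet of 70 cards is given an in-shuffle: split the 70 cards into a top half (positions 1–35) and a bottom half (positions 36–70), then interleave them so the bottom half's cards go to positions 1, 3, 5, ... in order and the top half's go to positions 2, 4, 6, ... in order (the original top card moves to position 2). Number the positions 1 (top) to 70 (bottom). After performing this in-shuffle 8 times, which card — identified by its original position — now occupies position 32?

9

Work backwards from position 32, undoing one in-shuffle at a time:
32 ← 16 ← 8 ← 4 ← 2 ← 1 ← 36 ← 18 ← 9
So the card now at position 32 started at position 9.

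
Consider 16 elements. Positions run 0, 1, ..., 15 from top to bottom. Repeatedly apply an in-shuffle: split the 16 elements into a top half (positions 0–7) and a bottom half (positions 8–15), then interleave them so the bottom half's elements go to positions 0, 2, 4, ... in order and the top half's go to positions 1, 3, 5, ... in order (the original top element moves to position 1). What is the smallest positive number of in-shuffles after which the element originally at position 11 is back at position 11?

8

Follow position 11 under repeated in-shuffles:
11 → 6 → 13 → 10 → 4 → 9 → 2 → 5 → 11
It first returns after 8 in-shuffles.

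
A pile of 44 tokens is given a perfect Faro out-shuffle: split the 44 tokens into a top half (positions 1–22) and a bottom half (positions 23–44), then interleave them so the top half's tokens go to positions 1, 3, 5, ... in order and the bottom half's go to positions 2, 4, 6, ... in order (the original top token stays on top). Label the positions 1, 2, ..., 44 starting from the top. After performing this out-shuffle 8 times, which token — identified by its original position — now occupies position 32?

7

Work backwards from position 32, undoing one out-shuffle at a time:
32 ← 38 ← 41 ← 21 ← 11 ← 6 ← 25 ← 13 ← 7
So the token now at position 32 started at position 7.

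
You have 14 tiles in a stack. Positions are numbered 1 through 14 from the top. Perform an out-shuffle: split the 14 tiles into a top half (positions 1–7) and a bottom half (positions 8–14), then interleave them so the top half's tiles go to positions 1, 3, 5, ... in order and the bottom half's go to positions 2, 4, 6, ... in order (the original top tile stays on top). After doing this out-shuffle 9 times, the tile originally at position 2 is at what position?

Track the tile's position through each out-shuffle:
2 → 3 → 5 → 9 → 4 → 7 → 13 → 12 → 10 → 6

6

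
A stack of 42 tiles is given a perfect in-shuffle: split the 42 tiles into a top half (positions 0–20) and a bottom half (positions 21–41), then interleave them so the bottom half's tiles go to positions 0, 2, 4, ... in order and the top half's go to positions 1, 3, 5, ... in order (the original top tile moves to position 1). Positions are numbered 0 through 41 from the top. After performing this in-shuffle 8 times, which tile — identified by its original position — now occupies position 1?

Work backwards from position 1, undoing one in-shuffle at a time:
1 ← 0 ← 21 ← 10 ← 26 ← 34 ← 38 ← 40 ← 41
So the tile now at position 1 started at position 41.

41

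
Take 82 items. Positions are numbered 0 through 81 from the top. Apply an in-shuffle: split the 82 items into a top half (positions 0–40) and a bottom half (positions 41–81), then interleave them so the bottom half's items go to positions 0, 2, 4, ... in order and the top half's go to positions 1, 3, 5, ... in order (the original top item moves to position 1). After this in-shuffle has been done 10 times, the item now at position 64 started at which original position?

Work backwards from position 64, undoing one in-shuffle at a time:
64 ← 73 ← 36 ← 59 ← 29 ← 14 ← 48 ← 65 ← 32 ← 57 ← 28
So the item now at position 64 started at position 28.

28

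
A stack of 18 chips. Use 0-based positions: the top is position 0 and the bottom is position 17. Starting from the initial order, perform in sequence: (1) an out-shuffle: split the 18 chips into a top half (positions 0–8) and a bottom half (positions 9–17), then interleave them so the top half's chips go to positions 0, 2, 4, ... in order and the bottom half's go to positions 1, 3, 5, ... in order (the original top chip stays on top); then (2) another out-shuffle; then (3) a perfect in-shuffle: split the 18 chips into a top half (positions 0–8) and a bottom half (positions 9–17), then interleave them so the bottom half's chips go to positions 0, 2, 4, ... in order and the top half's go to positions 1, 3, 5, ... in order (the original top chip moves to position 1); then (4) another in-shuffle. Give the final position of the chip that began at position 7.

Track the chip from position 7 forward through each operation:
  after op 1 (out-shuffle): 7 → 14
  after op 2 (out-shuffle): 14 → 11
  after op 3 (in-shuffle): 11 → 4
  after op 4 (in-shuffle): 4 → 9

9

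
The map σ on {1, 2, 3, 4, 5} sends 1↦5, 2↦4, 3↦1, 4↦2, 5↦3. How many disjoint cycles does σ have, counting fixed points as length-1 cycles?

2

Cycle decomposition: (1 5 3) (2 4).
2 cycles.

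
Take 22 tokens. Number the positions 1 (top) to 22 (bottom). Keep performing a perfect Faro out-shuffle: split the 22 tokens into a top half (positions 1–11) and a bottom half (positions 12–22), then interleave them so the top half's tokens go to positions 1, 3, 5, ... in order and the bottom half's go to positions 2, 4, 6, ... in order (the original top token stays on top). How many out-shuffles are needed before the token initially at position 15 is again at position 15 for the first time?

Follow position 15 under repeated out-shuffles:
15 → 8 → 15
It first returns after 2 out-shuffles.

2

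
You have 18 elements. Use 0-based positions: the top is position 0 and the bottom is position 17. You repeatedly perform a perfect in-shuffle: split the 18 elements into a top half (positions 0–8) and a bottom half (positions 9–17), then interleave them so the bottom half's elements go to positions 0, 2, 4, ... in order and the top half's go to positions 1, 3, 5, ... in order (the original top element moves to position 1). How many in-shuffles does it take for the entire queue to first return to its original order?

The in-shuffle permutes the 18 positions with cycle lengths [18].
Every element is home exactly when every cycle has completed a whole number of laps, i.e. after lcm(18) = 18 in-shuffles.

18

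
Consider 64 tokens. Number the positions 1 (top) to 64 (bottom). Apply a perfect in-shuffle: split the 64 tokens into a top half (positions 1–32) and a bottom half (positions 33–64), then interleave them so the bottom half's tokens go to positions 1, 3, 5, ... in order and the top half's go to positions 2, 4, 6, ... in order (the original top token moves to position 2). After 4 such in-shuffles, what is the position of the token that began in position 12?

Track the token's position through each in-shuffle:
12 → 24 → 48 → 31 → 62

62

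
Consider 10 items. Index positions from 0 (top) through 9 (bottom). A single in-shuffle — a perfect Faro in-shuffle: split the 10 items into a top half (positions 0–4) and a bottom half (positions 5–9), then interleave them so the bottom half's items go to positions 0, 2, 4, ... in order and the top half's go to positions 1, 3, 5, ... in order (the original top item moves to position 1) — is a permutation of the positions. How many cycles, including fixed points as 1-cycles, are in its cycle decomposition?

1

Trace each unvisited position around until it returns:
(0 1 3 7 4 9 8 6 2 5)
1 cycle in total.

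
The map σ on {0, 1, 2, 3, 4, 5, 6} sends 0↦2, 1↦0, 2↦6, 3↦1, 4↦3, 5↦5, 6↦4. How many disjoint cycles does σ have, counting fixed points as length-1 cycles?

2

Cycle decomposition: (0 2 6 4 3 1) (5).
2 cycles.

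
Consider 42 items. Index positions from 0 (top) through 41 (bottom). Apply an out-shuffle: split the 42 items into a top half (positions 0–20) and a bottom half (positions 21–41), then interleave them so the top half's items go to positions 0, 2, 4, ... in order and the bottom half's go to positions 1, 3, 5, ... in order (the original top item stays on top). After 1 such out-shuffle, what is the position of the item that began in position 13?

Track the item's position through each out-shuffle:
13 → 26

26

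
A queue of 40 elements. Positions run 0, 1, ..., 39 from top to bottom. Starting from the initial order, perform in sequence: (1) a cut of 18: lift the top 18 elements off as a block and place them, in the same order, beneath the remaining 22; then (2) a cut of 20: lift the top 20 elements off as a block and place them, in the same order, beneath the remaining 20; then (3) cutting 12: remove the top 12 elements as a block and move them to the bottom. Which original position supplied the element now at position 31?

1

Undo the operations in reverse order, starting from position 31:
  undo op 3 (cut 12): 31 ← 3
  undo op 2 (cut 20): 3 ← 23
  undo op 1 (cut 18): 23 ← 1
So the element at position 31 came from original position 1.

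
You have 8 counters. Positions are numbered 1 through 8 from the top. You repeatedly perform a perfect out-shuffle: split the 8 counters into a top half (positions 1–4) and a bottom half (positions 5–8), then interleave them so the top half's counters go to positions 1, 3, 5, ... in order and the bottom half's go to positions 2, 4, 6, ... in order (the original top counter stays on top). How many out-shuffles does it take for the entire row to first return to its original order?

3

The out-shuffle permutes the 8 positions with cycle lengths [1, 1, 3, 3].
Every counter is home exactly when every cycle has completed a whole number of laps, i.e. after lcm(1, 3) = 3 out-shuffles.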